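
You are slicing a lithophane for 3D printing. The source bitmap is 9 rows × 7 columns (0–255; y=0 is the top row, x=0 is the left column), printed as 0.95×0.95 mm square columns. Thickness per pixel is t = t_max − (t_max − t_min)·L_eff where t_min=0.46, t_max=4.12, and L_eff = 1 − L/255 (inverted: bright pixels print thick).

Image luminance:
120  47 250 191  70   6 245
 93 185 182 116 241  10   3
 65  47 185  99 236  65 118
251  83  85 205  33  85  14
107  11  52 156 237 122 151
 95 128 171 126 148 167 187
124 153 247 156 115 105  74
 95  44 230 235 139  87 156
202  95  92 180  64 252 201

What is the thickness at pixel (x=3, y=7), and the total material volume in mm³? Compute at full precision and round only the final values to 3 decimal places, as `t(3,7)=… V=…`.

t(3,7)=3.833 V=132.814

span = t_max - t_min = 4.12 - 0.46 = 3.660
L(3,7) = 235, L_eff = 1 - 235/255 = 0.078431 (inverted)
t(3,7) = 4.12 - 3.660·0.078431 = 3.833
Σt over all 9·7 pixels = 625439/4250 ≈ 147.1621176
V = pitch²·Σt = 0.95²·625439/4250 = 132.814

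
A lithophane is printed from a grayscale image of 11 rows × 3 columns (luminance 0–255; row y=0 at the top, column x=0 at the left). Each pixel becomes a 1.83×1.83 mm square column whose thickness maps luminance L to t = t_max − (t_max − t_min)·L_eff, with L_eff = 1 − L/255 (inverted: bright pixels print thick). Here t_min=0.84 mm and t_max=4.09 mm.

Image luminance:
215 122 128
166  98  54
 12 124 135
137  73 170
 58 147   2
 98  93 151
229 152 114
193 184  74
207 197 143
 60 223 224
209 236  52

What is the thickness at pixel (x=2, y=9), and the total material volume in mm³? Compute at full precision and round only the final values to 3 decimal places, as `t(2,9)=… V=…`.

t(2,9)=3.695 V=284.047

span = t_max - t_min = 4.09 - 0.84 = 3.250
L(2,9) = 224, L_eff = 1 - 224/255 = 0.121569 (inverted)
t(2,9) = 4.09 - 3.250·0.121569 = 3.695
Σt over all 11·3 pixels = 108143/1275 ≈ 84.8180392
V = pitch²·Σt = 1.83²·108143/1275 = 284.047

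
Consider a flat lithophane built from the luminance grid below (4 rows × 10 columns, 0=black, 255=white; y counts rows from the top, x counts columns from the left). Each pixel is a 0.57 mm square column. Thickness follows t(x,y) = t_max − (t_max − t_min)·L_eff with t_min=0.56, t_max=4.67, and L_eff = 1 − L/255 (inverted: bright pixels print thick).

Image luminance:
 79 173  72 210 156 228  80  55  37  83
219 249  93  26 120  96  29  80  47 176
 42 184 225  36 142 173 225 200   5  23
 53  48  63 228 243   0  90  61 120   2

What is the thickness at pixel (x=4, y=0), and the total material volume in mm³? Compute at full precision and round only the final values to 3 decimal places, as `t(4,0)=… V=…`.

span = t_max - t_min = 4.67 - 0.56 = 4.110
L(4,0) = 156, L_eff = 1 - 156/255 = 0.388235 (inverted)
t(4,0) = 4.67 - 4.110·0.388235 = 3.074
Σt over all 4·10 pixels = 94.462
V = pitch²·Σt = 0.57²·94.462 = 30.691

t(4,0)=3.074 V=30.691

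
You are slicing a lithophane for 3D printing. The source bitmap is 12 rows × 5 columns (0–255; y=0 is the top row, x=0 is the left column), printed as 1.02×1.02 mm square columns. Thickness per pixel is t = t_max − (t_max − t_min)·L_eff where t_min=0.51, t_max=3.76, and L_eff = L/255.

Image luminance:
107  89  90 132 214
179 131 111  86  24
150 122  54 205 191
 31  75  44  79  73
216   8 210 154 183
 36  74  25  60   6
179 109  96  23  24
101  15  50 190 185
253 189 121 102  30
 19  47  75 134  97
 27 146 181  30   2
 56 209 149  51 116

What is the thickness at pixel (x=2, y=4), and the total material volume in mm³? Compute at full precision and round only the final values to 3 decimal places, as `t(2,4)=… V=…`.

span = t_max - t_min = 3.76 - 0.51 = 3.250
L(2,4) = 210, L_eff = 210/255 = 0.823529
t(2,4) = 3.76 - 3.250·0.823529 = 1.084
Σt over all 12·5 pixels = 49989/340 ≈ 147.0264706
V = pitch²·Σt = 1.02²·49989/340 = 152.966

t(2,4)=1.084 V=152.966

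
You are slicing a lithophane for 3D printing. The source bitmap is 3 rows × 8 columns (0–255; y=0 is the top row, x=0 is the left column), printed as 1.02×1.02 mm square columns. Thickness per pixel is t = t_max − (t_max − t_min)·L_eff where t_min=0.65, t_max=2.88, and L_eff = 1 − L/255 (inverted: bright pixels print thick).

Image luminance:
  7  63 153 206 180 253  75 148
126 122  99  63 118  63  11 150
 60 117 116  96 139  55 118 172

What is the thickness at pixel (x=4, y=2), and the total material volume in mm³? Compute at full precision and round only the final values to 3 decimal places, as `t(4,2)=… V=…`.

t(4,2)=1.866 V=40.887

span = t_max - t_min = 2.88 - 0.65 = 2.230
L(4,2) = 139, L_eff = 1 - 139/255 = 0.454902 (inverted)
t(4,2) = 2.88 - 2.230·0.454902 = 1.866
Σt over all 3·8 pixels = 100213/2550 ≈ 39.2992157
V = pitch²·Σt = 1.02²·100213/2550 = 40.887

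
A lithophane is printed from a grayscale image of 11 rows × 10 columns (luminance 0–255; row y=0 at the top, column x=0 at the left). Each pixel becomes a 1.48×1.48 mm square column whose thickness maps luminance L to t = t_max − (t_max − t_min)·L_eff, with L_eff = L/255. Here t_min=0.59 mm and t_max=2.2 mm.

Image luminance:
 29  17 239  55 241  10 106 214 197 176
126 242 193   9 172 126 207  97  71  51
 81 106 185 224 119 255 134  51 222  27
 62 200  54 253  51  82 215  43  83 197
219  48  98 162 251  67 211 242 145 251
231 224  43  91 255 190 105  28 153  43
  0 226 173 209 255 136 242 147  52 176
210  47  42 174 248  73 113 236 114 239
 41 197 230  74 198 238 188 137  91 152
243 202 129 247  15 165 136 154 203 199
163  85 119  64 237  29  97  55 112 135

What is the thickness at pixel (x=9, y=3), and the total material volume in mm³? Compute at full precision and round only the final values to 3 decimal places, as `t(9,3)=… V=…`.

t(9,3)=0.956 V=312.593

span = t_max - t_min = 2.2 - 0.59 = 1.610
L(9,3) = 197, L_eff = 197/255 = 0.772549
t(9,3) = 2.2 - 1.610·0.772549 = 0.956
Σt over all 11·10 pixels = 606519/4250 ≈ 142.7103529
V = pitch²·Σt = 1.48²·606519/4250 = 312.593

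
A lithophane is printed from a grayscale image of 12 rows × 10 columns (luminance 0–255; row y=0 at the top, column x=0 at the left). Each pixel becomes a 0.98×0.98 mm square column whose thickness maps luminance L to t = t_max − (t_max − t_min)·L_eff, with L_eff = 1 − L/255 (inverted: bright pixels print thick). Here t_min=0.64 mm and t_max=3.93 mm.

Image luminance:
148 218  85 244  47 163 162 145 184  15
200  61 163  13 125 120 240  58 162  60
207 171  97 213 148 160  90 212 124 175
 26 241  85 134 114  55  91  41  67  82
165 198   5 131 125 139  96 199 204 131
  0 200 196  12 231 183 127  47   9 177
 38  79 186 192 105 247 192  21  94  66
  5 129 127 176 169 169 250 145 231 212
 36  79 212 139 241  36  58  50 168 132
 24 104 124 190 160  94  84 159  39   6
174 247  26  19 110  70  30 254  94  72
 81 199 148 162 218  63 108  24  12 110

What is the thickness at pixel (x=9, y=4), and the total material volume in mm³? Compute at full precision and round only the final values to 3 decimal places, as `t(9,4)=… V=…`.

t(9,4)=2.330 V=258.509

span = t_max - t_min = 3.93 - 0.64 = 3.290
L(9,4) = 131, L_eff = 1 - 131/255 = 0.486275 (inverted)
t(9,4) = 3.93 - 3.290·0.486275 = 2.330
Σt over all 12·10 pixels = 228793/850 ≈ 269.1682353
V = pitch²·Σt = 0.98²·228793/850 = 258.509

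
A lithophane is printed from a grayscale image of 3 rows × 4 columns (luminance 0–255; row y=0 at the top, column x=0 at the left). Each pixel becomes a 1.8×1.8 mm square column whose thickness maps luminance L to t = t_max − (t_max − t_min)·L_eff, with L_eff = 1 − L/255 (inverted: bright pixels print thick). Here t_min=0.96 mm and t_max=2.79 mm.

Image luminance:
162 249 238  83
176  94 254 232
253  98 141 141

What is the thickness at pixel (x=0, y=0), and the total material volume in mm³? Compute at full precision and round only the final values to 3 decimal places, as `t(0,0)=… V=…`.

span = t_max - t_min = 2.79 - 0.96 = 1.830
L(0,0) = 162, L_eff = 1 - 162/255 = 0.364706 (inverted)
t(0,0) = 2.79 - 1.830·0.364706 = 2.123
Σt over all 3·4 pixels = 227301/8500 ≈ 26.7412941
V = pitch²·Σt = 1.8²·227301/8500 = 86.642

t(0,0)=2.123 V=86.642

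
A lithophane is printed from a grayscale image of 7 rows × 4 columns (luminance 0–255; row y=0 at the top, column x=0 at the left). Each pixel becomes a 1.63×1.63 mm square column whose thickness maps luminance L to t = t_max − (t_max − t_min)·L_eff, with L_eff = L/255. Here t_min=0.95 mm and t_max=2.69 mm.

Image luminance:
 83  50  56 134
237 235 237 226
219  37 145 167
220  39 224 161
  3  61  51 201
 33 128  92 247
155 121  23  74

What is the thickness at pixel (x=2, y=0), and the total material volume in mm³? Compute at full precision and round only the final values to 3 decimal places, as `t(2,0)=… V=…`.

span = t_max - t_min = 2.69 - 0.95 = 1.740
L(2,0) = 56, L_eff = 56/255 = 0.219608
t(2,0) = 2.69 - 1.740·0.219608 = 2.308
Σt over all 7·4 pixels = 213999/4250 ≈ 50.3527059
V = pitch²·Σt = 1.63²·213999/4250 = 133.782

t(2,0)=2.308 V=133.782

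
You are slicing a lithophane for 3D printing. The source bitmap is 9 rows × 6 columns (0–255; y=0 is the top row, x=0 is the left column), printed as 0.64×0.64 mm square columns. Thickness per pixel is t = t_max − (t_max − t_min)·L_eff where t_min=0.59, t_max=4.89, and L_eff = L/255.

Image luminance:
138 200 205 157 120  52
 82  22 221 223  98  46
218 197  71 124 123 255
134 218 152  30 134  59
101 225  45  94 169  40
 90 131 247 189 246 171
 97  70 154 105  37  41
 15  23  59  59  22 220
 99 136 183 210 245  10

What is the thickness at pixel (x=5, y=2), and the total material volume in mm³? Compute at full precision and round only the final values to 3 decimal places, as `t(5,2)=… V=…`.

span = t_max - t_min = 4.89 - 0.59 = 4.300
L(5,2) = 255, L_eff = 255/255 = 1.000000
t(5,2) = 4.89 - 4.300·1.000000 = 0.590
Σt over all 9·6 pixels = 380437/2550 ≈ 149.1909804
V = pitch²·Σt = 0.64²·380437/2550 = 61.109

t(5,2)=0.590 V=61.109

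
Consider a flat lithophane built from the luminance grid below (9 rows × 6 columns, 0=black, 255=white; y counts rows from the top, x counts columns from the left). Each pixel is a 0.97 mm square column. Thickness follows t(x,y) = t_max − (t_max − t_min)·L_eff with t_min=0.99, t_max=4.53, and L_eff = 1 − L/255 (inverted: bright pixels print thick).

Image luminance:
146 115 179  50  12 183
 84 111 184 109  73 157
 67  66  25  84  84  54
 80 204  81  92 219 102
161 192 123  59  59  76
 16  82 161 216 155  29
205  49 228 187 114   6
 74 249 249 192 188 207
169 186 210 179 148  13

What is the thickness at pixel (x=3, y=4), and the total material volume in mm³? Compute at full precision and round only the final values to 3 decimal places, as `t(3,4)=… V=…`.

t(3,4)=1.809 V=138.377

span = t_max - t_min = 4.53 - 0.99 = 3.540
L(3,4) = 59, L_eff = 1 - 59/255 = 0.768627 (inverted)
t(3,4) = 4.53 - 3.540·0.768627 = 1.809
Σt over all 9·6 pixels = 312521/2125 ≈ 147.0687059
V = pitch²·Σt = 0.97²·312521/2125 = 138.377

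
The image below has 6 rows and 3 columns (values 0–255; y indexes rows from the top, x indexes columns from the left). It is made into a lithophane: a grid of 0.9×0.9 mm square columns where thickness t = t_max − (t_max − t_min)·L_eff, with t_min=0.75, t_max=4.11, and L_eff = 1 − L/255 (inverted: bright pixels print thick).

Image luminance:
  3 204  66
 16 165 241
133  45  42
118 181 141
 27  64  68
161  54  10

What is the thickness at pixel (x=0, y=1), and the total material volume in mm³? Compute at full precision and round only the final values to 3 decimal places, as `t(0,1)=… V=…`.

span = t_max - t_min = 4.11 - 0.75 = 3.360
L(0,1) = 16, L_eff = 1 - 16/255 = 0.937255 (inverted)
t(0,1) = 4.11 - 3.360·0.937255 = 0.961
Σt over all 6·3 pixels = 154759/4250 ≈ 36.4138824
V = pitch²·Σt = 0.9²·154759/4250 = 29.495

t(0,1)=0.961 V=29.495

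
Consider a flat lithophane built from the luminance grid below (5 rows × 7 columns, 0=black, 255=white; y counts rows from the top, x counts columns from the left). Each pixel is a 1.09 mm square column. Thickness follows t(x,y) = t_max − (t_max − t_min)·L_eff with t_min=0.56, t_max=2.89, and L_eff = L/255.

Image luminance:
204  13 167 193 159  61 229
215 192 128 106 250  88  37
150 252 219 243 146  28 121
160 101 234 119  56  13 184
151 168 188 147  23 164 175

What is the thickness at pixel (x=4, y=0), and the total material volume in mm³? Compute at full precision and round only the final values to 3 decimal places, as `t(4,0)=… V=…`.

span = t_max - t_min = 2.89 - 0.56 = 2.330
L(4,0) = 159, L_eff = 159/255 = 0.623529
t(4,0) = 2.89 - 2.330·0.623529 = 1.437
Σt over all 5·7 pixels = 1394753/25500 ≈ 54.6961961
V = pitch²·Σt = 1.09²·1394753/25500 = 64.985

t(4,0)=1.437 V=64.985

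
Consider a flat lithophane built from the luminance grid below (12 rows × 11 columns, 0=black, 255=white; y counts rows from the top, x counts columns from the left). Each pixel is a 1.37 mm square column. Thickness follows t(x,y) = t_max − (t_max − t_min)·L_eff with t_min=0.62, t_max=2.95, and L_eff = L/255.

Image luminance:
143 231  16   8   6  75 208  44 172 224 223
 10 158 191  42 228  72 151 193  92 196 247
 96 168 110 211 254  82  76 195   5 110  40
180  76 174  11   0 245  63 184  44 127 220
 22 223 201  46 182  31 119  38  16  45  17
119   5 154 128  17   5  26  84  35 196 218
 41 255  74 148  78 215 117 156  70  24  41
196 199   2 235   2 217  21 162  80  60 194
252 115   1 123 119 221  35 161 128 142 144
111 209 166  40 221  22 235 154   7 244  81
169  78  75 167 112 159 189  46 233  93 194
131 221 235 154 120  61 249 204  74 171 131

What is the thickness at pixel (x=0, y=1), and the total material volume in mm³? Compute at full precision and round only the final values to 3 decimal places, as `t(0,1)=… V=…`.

t(0,1)=2.859 V=451.119

span = t_max - t_min = 2.95 - 0.62 = 2.330
L(0,1) = 10, L_eff = 10/255 = 0.039216
t(0,1) = 2.95 - 2.330·0.039216 = 2.859
Σt over all 12·11 pixels = 1532251/6375 ≈ 240.3530980
V = pitch²·Σt = 1.37²·1532251/6375 = 451.119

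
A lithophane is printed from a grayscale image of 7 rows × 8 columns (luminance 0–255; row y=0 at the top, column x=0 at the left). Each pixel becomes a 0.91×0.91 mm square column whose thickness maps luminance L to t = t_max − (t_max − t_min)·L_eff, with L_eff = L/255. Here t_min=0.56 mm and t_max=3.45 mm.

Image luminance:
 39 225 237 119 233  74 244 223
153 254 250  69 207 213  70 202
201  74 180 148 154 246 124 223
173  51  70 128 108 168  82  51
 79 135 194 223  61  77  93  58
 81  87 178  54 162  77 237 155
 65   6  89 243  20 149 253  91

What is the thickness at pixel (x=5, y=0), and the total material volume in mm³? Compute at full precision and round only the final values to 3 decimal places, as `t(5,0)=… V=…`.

span = t_max - t_min = 3.45 - 0.56 = 2.890
L(5,0) = 74, L_eff = 74/255 = 0.290196
t(5,0) = 3.45 - 2.890·0.290196 = 2.611
Σt over all 7·8 pixels = 104.12
V = pitch²·Σt = 0.91²·104.12 = 86.222

t(5,0)=2.611 V=86.222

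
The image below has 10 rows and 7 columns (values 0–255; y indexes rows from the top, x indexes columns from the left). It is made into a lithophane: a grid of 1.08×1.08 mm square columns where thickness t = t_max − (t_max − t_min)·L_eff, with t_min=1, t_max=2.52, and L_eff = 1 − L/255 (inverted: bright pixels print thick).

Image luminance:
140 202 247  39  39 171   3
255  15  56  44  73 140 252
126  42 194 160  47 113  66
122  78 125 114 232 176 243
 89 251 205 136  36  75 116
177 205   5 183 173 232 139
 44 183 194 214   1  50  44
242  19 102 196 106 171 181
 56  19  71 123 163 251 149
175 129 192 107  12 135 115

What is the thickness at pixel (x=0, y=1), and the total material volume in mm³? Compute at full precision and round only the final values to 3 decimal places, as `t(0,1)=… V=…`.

t(0,1)=2.520 V=144.083

span = t_max - t_min = 2.52 - 1 = 1.520
L(0,1) = 255, L_eff = 1 - 255/255 = 0.000000 (inverted)
t(0,1) = 2.52 - 1.520·0.000000 = 2.520
Σt over all 10·7 pixels = 157498/1275 ≈ 123.5278431
V = pitch²·Σt = 1.08²·157498/1275 = 144.083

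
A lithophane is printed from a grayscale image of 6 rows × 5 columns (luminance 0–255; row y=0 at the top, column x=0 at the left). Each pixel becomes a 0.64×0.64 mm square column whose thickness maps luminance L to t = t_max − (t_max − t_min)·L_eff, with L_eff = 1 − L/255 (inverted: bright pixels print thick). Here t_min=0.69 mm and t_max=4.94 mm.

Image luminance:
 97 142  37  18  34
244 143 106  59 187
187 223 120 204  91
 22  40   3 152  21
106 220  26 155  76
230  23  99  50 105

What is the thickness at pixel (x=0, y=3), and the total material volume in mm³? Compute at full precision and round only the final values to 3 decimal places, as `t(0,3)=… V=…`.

t(0,3)=1.057 V=30.461

span = t_max - t_min = 4.94 - 0.69 = 4.250
L(0,3) = 22, L_eff = 1 - 22/255 = 0.913725 (inverted)
t(0,3) = 4.94 - 4.250·0.913725 = 1.057
Σt over all 6·5 pixels = 2231/30 ≈ 74.3666667
V = pitch²·Σt = 0.64²·2231/30 = 30.461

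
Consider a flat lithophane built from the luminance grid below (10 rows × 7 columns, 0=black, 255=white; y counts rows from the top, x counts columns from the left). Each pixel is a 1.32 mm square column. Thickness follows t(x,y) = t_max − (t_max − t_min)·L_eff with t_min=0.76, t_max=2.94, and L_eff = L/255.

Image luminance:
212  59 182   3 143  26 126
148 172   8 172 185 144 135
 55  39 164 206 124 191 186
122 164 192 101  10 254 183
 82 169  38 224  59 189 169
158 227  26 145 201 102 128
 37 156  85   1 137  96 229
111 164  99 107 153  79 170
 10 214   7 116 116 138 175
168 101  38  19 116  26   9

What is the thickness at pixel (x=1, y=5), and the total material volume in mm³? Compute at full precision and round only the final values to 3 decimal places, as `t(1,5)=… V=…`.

t(1,5)=0.999 V=231.972

span = t_max - t_min = 2.94 - 0.76 = 2.180
L(1,5) = 227, L_eff = 227/255 = 0.890196
t(1,5) = 2.94 - 2.180·0.890196 = 0.999
Σt over all 10·7 pixels = 1997/15 ≈ 133.1333333
V = pitch²·Σt = 1.32²·1997/15 = 231.972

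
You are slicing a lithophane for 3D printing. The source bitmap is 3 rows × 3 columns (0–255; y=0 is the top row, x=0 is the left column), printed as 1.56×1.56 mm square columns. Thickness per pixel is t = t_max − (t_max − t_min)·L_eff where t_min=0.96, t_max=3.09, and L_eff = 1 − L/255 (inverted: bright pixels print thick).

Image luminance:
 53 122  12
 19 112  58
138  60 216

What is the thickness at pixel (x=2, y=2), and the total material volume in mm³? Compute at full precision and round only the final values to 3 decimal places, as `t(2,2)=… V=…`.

t(2,2)=2.764 V=37.085

span = t_max - t_min = 3.09 - 0.96 = 2.130
L(2,2) = 216, L_eff = 1 - 216/255 = 0.152941 (inverted)
t(2,2) = 3.09 - 2.130·0.152941 = 2.764
Σt over all 3·3 pixels = 12953/850 ≈ 15.2388235
V = pitch²·Σt = 1.56²·12953/850 = 37.085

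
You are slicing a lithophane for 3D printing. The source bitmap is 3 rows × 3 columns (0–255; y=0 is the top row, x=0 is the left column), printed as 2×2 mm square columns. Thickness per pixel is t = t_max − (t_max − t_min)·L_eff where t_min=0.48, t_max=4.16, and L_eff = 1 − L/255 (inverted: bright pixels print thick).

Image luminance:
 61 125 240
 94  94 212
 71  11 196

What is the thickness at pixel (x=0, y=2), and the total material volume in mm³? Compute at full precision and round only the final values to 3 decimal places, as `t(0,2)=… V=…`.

span = t_max - t_min = 4.16 - 0.48 = 3.680
L(0,2) = 71, L_eff = 1 - 71/255 = 0.721569 (inverted)
t(0,2) = 4.16 - 3.680·0.721569 = 1.505
Σt over all 3·3 pixels = 43036/2125 ≈ 20.2522353
V = pitch²·Σt = 2²·43036/2125 = 81.009

t(0,2)=1.505 V=81.009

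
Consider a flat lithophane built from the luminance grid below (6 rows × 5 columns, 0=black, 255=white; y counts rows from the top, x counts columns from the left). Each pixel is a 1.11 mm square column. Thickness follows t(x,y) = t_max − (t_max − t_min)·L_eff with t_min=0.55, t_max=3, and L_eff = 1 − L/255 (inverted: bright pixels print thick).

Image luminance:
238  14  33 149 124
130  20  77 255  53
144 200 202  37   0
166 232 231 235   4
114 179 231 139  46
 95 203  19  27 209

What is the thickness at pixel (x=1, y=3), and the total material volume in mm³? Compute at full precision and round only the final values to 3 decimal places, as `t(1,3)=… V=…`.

t(1,3)=2.779 V=65.384

span = t_max - t_min = 3 - 0.55 = 2.450
L(1,3) = 232, L_eff = 1 - 232/255 = 0.090196 (inverted)
t(1,3) = 3 - 2.450·0.090196 = 2.779
Σt over all 6·5 pixels = 67661/1275 ≈ 53.0674510
V = pitch²·Σt = 1.11²·67661/1275 = 65.384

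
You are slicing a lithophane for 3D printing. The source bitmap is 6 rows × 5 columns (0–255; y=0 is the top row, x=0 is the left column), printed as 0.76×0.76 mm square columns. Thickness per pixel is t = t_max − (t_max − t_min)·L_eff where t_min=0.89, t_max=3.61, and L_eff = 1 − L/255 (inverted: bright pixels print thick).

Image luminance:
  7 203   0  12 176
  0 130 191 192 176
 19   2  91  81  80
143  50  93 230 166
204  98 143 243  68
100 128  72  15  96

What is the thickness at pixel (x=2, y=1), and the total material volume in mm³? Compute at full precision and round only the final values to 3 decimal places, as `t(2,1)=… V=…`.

t(2,1)=2.927 V=35.193

span = t_max - t_min = 3.61 - 0.89 = 2.720
L(2,1) = 191, L_eff = 1 - 191/255 = 0.250980 (inverted)
t(2,1) = 3.61 - 2.720·0.250980 = 2.927
Σt over all 6·5 pixels = 45697/750 ≈ 60.9293333
V = pitch²·Σt = 0.76²·45697/750 = 35.193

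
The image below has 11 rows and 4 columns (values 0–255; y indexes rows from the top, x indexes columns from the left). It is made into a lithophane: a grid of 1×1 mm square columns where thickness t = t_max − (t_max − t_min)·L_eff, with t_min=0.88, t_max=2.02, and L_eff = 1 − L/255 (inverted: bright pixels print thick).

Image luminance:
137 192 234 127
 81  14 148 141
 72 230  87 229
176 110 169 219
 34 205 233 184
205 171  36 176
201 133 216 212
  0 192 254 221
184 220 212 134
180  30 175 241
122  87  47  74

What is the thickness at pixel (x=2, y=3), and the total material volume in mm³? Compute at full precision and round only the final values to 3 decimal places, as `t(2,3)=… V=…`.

t(2,3)=1.636 V=68.874

span = t_max - t_min = 2.02 - 0.88 = 1.140
L(2,3) = 169, L_eff = 1 - 169/255 = 0.337255 (inverted)
t(2,3) = 2.02 - 1.140·0.337255 = 1.636
Σt over all 11·4 pixels = 58543/850 ≈ 68.8741176
V = pitch²·Σt = 1²·58543/850 = 68.874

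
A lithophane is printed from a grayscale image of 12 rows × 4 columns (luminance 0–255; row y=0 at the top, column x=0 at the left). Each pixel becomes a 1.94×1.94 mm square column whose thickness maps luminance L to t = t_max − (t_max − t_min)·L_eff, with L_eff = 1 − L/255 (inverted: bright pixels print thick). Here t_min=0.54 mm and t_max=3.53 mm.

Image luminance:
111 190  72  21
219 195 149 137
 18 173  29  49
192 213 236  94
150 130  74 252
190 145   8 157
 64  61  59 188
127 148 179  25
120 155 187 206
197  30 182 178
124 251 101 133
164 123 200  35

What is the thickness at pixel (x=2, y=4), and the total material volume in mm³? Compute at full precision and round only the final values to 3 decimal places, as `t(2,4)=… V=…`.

t(2,4)=1.408 V=381.794

span = t_max - t_min = 3.53 - 0.54 = 2.990
L(2,4) = 74, L_eff = 1 - 74/255 = 0.709804 (inverted)
t(2,4) = 3.53 - 2.990·0.709804 = 1.408
Σt over all 12·4 pixels = 862273/8500 ≈ 101.4438824
V = pitch²·Σt = 1.94²·862273/8500 = 381.794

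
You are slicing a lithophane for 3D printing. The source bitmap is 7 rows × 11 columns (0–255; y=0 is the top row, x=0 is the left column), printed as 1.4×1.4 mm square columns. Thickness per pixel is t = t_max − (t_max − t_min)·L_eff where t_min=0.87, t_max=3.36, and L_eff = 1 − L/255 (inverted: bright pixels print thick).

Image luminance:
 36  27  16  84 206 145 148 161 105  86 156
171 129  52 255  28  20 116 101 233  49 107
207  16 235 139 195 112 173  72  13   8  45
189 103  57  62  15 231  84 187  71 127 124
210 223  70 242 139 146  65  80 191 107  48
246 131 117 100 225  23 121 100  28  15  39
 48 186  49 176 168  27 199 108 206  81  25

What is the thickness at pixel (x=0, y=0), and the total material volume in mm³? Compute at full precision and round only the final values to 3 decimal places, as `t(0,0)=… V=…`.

t(0,0)=1.222 V=300.392

span = t_max - t_min = 3.36 - 0.87 = 2.490
L(0,0) = 36, L_eff = 1 - 36/255 = 0.858824 (inverted)
t(0,0) = 3.36 - 2.490·0.858824 = 1.222
Σt over all 7·11 pixels = 65136/425 ≈ 153.2611765
V = pitch²·Σt = 1.4²·65136/425 = 300.392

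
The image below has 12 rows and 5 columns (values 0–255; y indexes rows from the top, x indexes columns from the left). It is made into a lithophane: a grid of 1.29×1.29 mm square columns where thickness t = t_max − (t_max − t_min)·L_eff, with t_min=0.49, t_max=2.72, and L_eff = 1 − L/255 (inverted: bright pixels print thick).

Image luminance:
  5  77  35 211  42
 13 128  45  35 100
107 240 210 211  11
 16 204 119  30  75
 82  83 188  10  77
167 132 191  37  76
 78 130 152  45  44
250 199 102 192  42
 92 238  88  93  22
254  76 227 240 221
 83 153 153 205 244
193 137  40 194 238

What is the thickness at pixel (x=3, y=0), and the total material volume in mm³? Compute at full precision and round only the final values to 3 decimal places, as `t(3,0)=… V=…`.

span = t_max - t_min = 2.72 - 0.49 = 2.230
L(3,0) = 211, L_eff = 1 - 211/255 = 0.172549 (inverted)
t(3,0) = 2.72 - 2.230·0.172549 = 2.335
Σt over all 12·5 pixels = 1197943/12750 ≈ 93.9563137
V = pitch²·Σt = 1.29²·1197943/12750 = 156.353

t(3,0)=2.335 V=156.353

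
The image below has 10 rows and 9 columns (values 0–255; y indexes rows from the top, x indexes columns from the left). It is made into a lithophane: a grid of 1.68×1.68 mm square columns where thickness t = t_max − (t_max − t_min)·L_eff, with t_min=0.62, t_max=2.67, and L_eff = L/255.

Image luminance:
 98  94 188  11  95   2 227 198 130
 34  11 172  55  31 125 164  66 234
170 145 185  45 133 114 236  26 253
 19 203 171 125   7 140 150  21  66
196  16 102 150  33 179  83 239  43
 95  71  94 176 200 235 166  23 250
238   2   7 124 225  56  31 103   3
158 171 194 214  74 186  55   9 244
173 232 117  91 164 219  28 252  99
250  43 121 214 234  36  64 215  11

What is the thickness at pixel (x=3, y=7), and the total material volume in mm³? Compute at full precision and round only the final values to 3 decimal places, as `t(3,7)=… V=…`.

span = t_max - t_min = 2.67 - 0.62 = 2.050
L(3,7) = 214, L_eff = 214/255 = 0.839216
t(3,7) = 2.67 - 2.050·0.839216 = 0.950
Σt over all 10·9 pixels = 22597/150 ≈ 150.6466667
V = pitch²·Σt = 1.68²·22597/150 = 425.185

t(3,7)=0.950 V=425.185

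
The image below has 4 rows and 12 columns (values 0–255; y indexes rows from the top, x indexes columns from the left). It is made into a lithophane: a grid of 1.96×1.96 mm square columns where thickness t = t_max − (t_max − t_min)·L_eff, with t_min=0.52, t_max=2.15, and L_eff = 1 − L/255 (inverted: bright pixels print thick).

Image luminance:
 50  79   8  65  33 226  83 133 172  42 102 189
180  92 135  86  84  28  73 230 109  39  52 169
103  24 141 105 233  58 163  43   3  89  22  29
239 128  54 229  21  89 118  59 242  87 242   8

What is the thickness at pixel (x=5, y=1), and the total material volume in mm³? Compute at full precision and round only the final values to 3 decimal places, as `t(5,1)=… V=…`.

span = t_max - t_min = 2.15 - 0.52 = 1.630
L(5,1) = 28, L_eff = 1 - 28/255 = 0.890196 (inverted)
t(5,1) = 2.15 - 1.630·0.890196 = 0.699
Σt over all 4·12 pixels = 362381/6375 ≈ 56.8440784
V = pitch²·Σt = 1.96²·362381/6375 = 218.372

t(5,1)=0.699 V=218.372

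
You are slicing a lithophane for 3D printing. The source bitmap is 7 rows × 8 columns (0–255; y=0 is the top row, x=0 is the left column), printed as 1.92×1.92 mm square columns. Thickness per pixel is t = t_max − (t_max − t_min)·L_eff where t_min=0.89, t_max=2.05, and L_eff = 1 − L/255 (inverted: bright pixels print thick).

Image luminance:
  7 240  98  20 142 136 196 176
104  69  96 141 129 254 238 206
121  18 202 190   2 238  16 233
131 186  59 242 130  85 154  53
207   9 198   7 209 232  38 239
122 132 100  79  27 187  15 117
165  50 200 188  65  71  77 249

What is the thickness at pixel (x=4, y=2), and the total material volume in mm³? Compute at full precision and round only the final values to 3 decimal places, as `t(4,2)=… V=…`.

span = t_max - t_min = 2.05 - 0.89 = 1.160
L(4,2) = 2, L_eff = 1 - 2/255 = 0.992157 (inverted)
t(4,2) = 2.05 - 1.160·0.992157 = 0.899
Σt over all 7·8 pixels = 105857/1275 ≈ 83.0250980
V = pitch²·Σt = 1.92²·105857/1275 = 306.064

t(4,2)=0.899 V=306.064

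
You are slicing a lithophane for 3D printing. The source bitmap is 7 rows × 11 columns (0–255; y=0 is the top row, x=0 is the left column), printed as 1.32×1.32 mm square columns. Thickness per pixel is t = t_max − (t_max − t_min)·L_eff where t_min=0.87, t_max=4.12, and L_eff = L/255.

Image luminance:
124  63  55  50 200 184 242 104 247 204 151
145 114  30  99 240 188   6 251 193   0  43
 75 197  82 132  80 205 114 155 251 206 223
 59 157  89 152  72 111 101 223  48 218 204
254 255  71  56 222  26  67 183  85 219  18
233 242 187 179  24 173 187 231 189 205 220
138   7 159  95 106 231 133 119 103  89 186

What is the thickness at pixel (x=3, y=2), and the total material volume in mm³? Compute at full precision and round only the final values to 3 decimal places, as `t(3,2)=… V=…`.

span = t_max - t_min = 4.12 - 0.87 = 3.250
L(3,2) = 132, L_eff = 132/255 = 0.517647
t(3,2) = 4.12 - 3.250·0.517647 = 2.438
Σt over all 7·11 pixels = 904289/5100 ≈ 177.3115686
V = pitch²·Σt = 1.32²·904289/5100 = 308.948

t(3,2)=2.438 V=308.948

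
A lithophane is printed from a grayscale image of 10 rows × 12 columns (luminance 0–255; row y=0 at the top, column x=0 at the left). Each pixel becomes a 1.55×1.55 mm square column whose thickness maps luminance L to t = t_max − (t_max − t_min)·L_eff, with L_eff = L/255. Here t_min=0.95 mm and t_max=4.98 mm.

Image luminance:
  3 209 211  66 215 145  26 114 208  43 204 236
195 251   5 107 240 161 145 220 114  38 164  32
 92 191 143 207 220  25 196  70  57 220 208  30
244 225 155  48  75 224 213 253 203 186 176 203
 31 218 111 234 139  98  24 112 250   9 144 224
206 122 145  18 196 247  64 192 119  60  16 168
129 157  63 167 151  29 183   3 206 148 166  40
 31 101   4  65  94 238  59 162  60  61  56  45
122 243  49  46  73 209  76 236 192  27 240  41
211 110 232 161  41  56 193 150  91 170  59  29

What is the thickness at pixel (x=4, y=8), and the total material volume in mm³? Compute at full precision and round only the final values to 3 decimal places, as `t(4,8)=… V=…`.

span = t_max - t_min = 4.98 - 0.95 = 4.030
L(4,8) = 73, L_eff = 73/255 = 0.286275
t(4,8) = 4.98 - 4.030·0.286275 = 3.826
Σt over all 10·12 pixels = 4428043/12750 ≈ 347.2974902
V = pitch²·Σt = 1.55²·4428043/12750 = 834.382

t(4,8)=3.826 V=834.382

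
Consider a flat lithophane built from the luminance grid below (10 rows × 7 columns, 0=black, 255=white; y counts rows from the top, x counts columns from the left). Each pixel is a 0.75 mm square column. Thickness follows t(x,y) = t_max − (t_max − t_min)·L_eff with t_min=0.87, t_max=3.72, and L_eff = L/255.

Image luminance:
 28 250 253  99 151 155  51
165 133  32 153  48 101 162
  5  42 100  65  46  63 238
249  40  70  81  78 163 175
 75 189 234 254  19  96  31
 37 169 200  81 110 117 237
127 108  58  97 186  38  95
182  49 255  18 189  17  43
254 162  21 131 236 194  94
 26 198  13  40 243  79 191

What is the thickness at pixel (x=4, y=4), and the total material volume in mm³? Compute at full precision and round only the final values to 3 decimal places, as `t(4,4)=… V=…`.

t(4,4)=3.508 V=93.735

span = t_max - t_min = 3.72 - 0.87 = 2.850
L(4,4) = 19, L_eff = 19/255 = 0.074510
t(4,4) = 3.72 - 2.850·0.074510 = 3.508
Σt over all 10·7 pixels = 283289/1700 ≈ 166.6405882
V = pitch²·Σt = 0.75²·283289/1700 = 93.735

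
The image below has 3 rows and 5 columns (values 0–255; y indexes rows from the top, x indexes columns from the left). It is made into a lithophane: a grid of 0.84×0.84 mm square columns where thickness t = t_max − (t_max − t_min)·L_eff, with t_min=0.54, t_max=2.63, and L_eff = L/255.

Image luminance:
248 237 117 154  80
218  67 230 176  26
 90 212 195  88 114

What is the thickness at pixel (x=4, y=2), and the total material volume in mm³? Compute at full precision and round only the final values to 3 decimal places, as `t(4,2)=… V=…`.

span = t_max - t_min = 2.63 - 0.54 = 2.090
L(4,2) = 114, L_eff = 114/255 = 0.447059
t(4,2) = 2.63 - 2.090·0.447059 = 1.696
Σt over all 3·5 pixels = 535307/25500 ≈ 20.9924314
V = pitch²·Σt = 0.84²·535307/25500 = 14.812

t(4,2)=1.696 V=14.812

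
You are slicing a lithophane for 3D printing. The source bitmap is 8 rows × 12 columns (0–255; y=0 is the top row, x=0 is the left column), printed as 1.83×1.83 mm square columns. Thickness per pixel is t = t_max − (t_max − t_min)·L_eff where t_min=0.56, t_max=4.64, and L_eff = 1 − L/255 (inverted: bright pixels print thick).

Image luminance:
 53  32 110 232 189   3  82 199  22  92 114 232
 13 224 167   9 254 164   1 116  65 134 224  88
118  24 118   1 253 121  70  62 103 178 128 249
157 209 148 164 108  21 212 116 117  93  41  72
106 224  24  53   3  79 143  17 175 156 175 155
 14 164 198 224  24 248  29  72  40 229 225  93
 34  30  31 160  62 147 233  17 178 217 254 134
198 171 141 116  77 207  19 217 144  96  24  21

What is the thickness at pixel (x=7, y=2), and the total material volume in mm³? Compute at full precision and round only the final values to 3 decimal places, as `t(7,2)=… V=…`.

t(7,2)=1.552 V=796.234

span = t_max - t_min = 4.64 - 0.56 = 4.080
L(7,2) = 62, L_eff = 1 - 62/255 = 0.756863 (inverted)
t(7,2) = 4.64 - 4.080·0.756863 = 1.552
Σt over all 8·12 pixels = 237.76
V = pitch²·Σt = 1.83²·237.76 = 796.234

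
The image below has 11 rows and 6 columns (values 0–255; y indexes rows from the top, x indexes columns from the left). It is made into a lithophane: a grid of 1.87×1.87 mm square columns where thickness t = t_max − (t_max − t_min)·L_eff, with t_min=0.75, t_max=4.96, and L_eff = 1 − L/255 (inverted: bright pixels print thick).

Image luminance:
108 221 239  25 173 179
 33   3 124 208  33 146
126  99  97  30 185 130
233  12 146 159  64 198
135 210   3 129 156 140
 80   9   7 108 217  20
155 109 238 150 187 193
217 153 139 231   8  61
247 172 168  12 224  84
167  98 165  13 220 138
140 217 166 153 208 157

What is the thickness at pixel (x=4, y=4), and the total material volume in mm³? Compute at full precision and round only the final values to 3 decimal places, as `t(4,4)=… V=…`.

t(4,4)=3.326 V=679.705

span = t_max - t_min = 4.96 - 0.75 = 4.210
L(4,4) = 156, L_eff = 1 - 156/255 = 0.388235 (inverted)
t(4,4) = 4.96 - 4.210·0.388235 = 3.326
Σt over all 11·6 pixels = 66087/340 ≈ 194.3735294
V = pitch²·Σt = 1.87²·66087/340 = 679.705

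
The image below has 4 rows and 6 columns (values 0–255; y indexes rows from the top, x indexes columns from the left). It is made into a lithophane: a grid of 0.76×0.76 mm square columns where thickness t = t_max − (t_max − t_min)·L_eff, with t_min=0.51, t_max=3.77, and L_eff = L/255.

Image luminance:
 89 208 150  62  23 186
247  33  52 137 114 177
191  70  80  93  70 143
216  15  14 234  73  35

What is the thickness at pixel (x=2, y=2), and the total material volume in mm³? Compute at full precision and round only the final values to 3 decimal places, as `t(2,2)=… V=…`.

span = t_max - t_min = 3.77 - 0.51 = 3.260
L(2,2) = 80, L_eff = 80/255 = 0.313725
t(2,2) = 3.77 - 3.260·0.313725 = 2.747
Σt over all 4·6 pixels = 118594/2125 ≈ 55.8089412
V = pitch²·Σt = 0.76²·118594/2125 = 32.235

t(2,2)=2.747 V=32.235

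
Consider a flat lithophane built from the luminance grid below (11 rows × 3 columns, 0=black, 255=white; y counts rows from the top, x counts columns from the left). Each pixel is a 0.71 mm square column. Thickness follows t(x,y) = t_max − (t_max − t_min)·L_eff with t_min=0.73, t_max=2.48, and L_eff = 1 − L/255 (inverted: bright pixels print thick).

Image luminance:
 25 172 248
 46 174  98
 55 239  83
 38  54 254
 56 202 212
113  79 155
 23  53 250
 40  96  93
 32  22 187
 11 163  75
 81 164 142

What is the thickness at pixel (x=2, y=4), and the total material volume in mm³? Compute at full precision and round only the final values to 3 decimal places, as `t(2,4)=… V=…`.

span = t_max - t_min = 2.48 - 0.73 = 1.750
L(2,4) = 212, L_eff = 1 - 212/255 = 0.168627 (inverted)
t(2,4) = 2.48 - 1.750·0.168627 = 2.185
Σt over all 11·3 pixels = 21132/425 ≈ 49.7223529
V = pitch²·Σt = 0.71²·21132/425 = 25.065

t(2,4)=2.185 V=25.065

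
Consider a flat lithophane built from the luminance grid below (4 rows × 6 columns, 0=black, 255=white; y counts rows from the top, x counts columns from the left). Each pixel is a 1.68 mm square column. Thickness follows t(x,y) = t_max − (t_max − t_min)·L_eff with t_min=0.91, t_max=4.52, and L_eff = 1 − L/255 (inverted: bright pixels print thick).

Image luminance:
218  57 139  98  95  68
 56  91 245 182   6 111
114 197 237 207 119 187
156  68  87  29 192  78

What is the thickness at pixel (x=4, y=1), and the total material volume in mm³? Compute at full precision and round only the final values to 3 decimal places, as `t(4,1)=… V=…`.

span = t_max - t_min = 4.52 - 0.91 = 3.610
L(4,1) = 6, L_eff = 1 - 6/255 = 0.976471 (inverted)
t(4,1) = 4.52 - 3.610·0.976471 = 0.995
Σt over all 4·6 pixels = 1653277/25500 ≈ 64.8343922
V = pitch²·Σt = 1.68²·1653277/25500 = 182.989

t(4,1)=0.995 V=182.989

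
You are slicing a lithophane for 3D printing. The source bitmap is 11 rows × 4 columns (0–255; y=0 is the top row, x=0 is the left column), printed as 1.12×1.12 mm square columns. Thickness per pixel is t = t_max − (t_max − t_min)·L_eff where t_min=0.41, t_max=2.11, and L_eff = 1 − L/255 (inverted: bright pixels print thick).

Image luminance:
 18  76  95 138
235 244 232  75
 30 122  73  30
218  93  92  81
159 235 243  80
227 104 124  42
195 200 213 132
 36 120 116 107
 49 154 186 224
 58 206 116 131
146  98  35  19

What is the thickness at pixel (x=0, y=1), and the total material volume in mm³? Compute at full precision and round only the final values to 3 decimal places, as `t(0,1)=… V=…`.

t(0,1)=1.977 V=69.519

span = t_max - t_min = 2.11 - 0.41 = 1.700
L(0,1) = 235, L_eff = 1 - 235/255 = 0.078431 (inverted)
t(0,1) = 2.11 - 1.700·0.078431 = 1.977
Σt over all 11·4 pixels = 55.42
V = pitch²·Σt = 1.12²·55.42 = 69.519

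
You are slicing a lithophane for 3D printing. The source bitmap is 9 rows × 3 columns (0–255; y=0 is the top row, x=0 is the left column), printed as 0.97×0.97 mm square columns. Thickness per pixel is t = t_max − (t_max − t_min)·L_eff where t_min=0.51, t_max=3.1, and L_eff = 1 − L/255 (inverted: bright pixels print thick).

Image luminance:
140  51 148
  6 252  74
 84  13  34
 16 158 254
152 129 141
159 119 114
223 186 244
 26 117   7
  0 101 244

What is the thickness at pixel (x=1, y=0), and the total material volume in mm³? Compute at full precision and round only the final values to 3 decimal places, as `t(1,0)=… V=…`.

t(1,0)=1.028 V=43.461

span = t_max - t_min = 3.1 - 0.51 = 2.590
L(1,0) = 51, L_eff = 1 - 51/255 = 0.800000 (inverted)
t(1,0) = 3.1 - 2.590·0.800000 = 1.028
Σt over all 9·3 pixels = 392621/8500 ≈ 46.1907059
V = pitch²·Σt = 0.97²·392621/8500 = 43.461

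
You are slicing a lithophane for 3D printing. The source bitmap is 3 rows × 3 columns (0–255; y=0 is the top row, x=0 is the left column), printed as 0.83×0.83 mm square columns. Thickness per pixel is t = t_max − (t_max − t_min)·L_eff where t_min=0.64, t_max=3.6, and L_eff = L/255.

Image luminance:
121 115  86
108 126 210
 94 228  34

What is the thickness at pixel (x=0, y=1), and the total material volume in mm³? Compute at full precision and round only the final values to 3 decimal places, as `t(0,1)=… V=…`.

t(0,1)=2.346 V=13.348

span = t_max - t_min = 3.6 - 0.64 = 2.960
L(0,1) = 108, L_eff = 108/255 = 0.423529
t(0,1) = 3.6 - 2.960·0.423529 = 2.346
Σt over all 3·3 pixels = 19.376
V = pitch²·Σt = 0.83²·19.376 = 13.348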